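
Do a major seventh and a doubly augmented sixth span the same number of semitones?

Yes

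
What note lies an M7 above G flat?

G up a major seventh is F#, so the target letter is F.
From Gb, a major seventh is 11 semitones up: F.

F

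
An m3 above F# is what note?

A third above F lands on the letter A.
A minor third spans 3 semitones, so F# moves to pitch class 9. On the letter A that is A.

A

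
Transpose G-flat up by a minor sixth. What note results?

A sixth above G lands on the letter E.
A minor sixth spans 8 semitones, so Gb moves to pitch class 2. On the letter E that is Ebb.

Ebb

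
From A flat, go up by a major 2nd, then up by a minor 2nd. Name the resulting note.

A major second up from Ab is Bb (letter B, 2 semitones up).
A minor second up from Bb is Cb (letter C, 1 semitone up).

Cb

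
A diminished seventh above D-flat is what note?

A seventh above D lands on the letter C.
A diminished seventh spans 9 semitones, so Db moves to pitch class 10. On the letter C that is Cbb.

Cbb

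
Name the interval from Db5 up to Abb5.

The letter names run D→A, a span of 4 letter steps, so the interval is some kind of fifth.
Db to Abb is 6 semitones. A perfect fifth is 7, so 6 makes it diminished.

diminished fifth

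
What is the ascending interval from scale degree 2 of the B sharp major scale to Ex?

major third

Scale degree 2 of B# major is C##.
C## up to E##: letters C→E make it a third; 4 semitones makes it major.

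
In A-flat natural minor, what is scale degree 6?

The Ab natural minor scale runs Ab Bb Cb Db Eb Fb Gb.
Degree 6 is Fb.

Fb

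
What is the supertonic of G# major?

The G# major scale runs G# A# B# C# D# E# F##.
Degree 2 is A#.

A#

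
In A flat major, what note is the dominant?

Eb

Degree 5 takes the letter 4 steps above A, which is E.
In major, degree 5 sits 7 semitones above the tonic. Ab + 7 semitones is pitch class 3, spelled on E as Eb.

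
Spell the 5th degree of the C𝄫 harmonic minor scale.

Gbb

Degree 5 takes the letter 4 steps above C, which is G.
In harmonic minor, degree 5 sits 7 semitones above the tonic. Cbb + 7 semitones is pitch class 5, spelled on G as Gbb.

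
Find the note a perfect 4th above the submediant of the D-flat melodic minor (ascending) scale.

Eb

The submediant of Db melodic minor (ascending) is Bb.
A perfect fourth (5 semitones) above Bb lands on the letter E, giving Eb.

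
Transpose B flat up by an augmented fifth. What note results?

F#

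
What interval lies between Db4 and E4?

augmented second

The letter names run D→E, a span of 1 letter step, so the interval is some kind of second.
Db to E is 3 semitones. A major second is 2, so 3 makes it augmented.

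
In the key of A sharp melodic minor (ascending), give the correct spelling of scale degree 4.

The A# melodic minor (ascending) scale runs A# B# C# D# E# F## G##.
Degree 4 is D#.

D#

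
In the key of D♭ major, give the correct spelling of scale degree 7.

C

Degree 7 takes the letter 6 steps above D, which is C.
In major, degree 7 sits 11 semitones above the tonic. Db + 11 semitones is pitch class 0, spelled on C as C.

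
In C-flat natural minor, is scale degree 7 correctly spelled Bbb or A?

Each scale degree takes a distinct letter name. Degree 7 of a scale on C must use the letter B.
Bbb and A are enharmonically the same pitch, but only Bbb uses the letter B, so it is the correct spelling here.

Bbb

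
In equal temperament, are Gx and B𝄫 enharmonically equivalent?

Yes

G## is pitch class 9; Bbb is pitch class 9.
All spellings map to pitch class 9, so they are enharmonically equivalent.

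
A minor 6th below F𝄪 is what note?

A##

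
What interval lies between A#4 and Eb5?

The letter names run A→E, a span of 4 letter steps, so the interval is some kind of fifth.
A# to Eb is 5 semitones. A perfect fifth is 7, so 5 makes it doubly diminished.

doubly diminished fifth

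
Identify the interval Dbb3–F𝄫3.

Counting letters D–E–F gives a third.
Dbb→Fbb = 3 semitones, 1 narrower than the major third (4), so minor.

minor third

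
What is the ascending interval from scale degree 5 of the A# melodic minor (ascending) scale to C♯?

Scale degree 5 of A# melodic minor (ascending) is E#.
E# up to C#: letters E→C make it a sixth; 8 semitones makes it minor.

minor sixth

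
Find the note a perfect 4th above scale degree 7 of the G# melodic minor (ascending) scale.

B#

Scale degree 7 of G# melodic minor (ascending) is F##.
A perfect fourth (5 semitones) above F## lands on the letter B, giving B#.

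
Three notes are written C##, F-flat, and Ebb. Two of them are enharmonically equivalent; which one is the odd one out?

In 12-tone equal temperament, enharmonic equivalents share a pitch class. C## is pitch class 2; Fb is pitch class 4; Ebb is pitch class 2.
C## and Ebb share pitch class 2, while Fb is pitch class 4.

Fb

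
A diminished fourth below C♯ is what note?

G##

C down a perfect fourth is G, so the target letter is G.
From C#, a diminished fourth is 4 semitones down: G##.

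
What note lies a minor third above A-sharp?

A up a major third is C#, so the target letter is C.
From A#, a minor third is 3 semitones up: C#.

C#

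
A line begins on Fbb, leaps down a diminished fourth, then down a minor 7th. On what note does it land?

Db

A diminished fourth down from Fbb is Cb (letter C, 4 semitones down).
A minor seventh down from Cb is Db (letter D, 10 semitones down).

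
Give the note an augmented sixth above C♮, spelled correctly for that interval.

A#

C up a major sixth is A, so the target letter is A.
From C, an augmented sixth is 10 semitones up: A#.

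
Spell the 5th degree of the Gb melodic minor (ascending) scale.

Db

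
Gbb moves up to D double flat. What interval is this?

perfect fifth

The letter names run G→D, a span of 4 letter steps, so the interval is some kind of fifth.
Gbb to Dbb is 7 semitones. A perfect fifth is 7, so 7 makes it perfect.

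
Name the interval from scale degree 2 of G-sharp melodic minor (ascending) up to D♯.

perfect fourth

Scale degree 2 of G# melodic minor (ascending) is A#.
A# up to D#: letters A→D make it a fourth; 5 semitones makes it perfect.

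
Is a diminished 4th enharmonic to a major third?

Yes

A diminished fourth spans 4 semitones; a major third spans 4.
They are enharmonically equivalent.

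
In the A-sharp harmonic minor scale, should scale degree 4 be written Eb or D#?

D#

Each scale degree takes a distinct letter name. Degree 4 of a scale on A must use the letter D.
D# and Eb are enharmonically the same pitch, but only D# uses the letter D, so it is the correct spelling here.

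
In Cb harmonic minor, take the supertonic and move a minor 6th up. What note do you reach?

Bbb

The supertonic of Cb harmonic minor is Db.
A minor sixth (8 semitones) above Db lands on the letter B, giving Bbb.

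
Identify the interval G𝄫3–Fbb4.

Counting letters G–A–B–C–D–E–F gives a seventh.
Gbb→Fbb = 10 semitones, 1 narrower than the major seventh (11), so minor.

minor seventh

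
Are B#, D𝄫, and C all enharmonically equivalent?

B# = pitch class 0 and Dbb = pitch class 0 and C = pitch class 0 — the same pitch class, so they are enharmonic equivalents.

Yes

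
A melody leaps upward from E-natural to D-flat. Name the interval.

diminished seventh

The letter names run E→D, a span of 6 letter steps, so the interval is some kind of seventh.
E to Db is 9 semitones. A major seventh is 11, so 9 makes it diminished.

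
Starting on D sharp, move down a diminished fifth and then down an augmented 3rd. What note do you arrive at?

E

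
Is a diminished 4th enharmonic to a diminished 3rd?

A diminished fourth spans 4 semitones; a diminished third spans 2.
The spans differ, so they are not enharmonic equivalents.

No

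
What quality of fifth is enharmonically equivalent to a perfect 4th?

doubly diminished

A perfect fourth spans 5 semitones.
A fifth spanning 5 semitones is doubly diminished (the perfect fifth is 7).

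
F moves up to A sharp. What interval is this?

augmented third

The letter names run F→A, a span of 2 letter steps, so the interval is some kind of third.
F to A# is 5 semitones. A major third is 4, so 5 makes it augmented.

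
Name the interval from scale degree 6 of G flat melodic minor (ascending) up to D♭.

minor seventh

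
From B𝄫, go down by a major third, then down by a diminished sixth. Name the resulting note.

A major third down from Bbb is Gbb (letter G, 4 semitones down).
A diminished sixth down from Gbb is Bb (letter B, 7 semitones down).

Bb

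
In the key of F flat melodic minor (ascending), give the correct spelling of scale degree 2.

Gb

The Fb melodic minor (ascending) scale runs Fb Gb Abb Bbb Cb Db Eb.
Degree 2 is Gb.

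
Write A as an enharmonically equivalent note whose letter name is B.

A is pitch class 9. The letter B alone is pitch class 11.
To reach pitch class 9 from B requires an offset of -2 semitones, i.e. double flat: Bbb.

Bbb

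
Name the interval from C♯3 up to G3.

diminished fifth

The letter names run C→G, a span of 4 letter steps, so the interval is some kind of fifth.
C# to G is 6 semitones. A perfect fifth is 7, so 6 makes it diminished.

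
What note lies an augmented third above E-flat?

E up a major third is G#, so the target letter is G.
From Eb, an augmented third is 5 semitones up: G#.

G#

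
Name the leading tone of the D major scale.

C#

Degree 7 takes the letter 6 steps above D, which is C.
In major, degree 7 sits 11 semitones above the tonic. D + 11 semitones is pitch class 1, spelled on C as C#.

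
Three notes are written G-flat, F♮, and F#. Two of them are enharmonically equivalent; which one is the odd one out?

In 12-tone equal temperament, enharmonic equivalents share a pitch class. Gb is pitch class 6; F is pitch class 5; F# is pitch class 6.
Gb and F# share pitch class 6, while F is pitch class 5.

F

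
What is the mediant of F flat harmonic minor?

Abb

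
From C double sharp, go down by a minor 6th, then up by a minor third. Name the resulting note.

G##

A minor sixth down from C## is E## (letter E, 8 semitones down).
A minor third up from E## is G## (letter G, 3 semitones up).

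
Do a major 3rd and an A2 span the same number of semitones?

A major third spans 4 semitones; an augmented second spans 3.
The spans differ, so they are not enharmonic equivalents.

No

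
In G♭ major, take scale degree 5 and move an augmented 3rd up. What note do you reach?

F#

Scale degree 5 of Gb major is Db.
An augmented third (5 semitones) above Db lands on the letter F, giving F#.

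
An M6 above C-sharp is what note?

A#

C up a major sixth is A, so the target letter is A.
From C#, a major sixth is 9 semitones up: A#.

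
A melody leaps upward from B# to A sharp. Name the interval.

minor seventh

Counting letters B–C–D–E–F–G–A gives a seventh.
B#→A# = 10 semitones, 1 narrower than the major seventh (11), so minor.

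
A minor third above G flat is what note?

Bbb

A third above G lands on the letter B.
A minor third spans 3 semitones, so Gb moves to pitch class 9. On the letter B that is Bbb.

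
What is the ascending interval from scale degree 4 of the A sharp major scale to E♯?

Scale degree 4 of A# major is D#.
D# up to E#: letters D→E make it a second; 2 semitones makes it major.

major second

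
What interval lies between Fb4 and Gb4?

major second

Counting letters F–G gives a second.
Fb→Gb = 2 semitones, exactly the major second.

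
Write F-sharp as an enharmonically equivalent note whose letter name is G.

Gb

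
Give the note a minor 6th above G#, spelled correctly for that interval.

E

A sixth above G lands on the letter E.
A minor sixth spans 8 semitones, so G# moves to pitch class 4. On the letter E that is E.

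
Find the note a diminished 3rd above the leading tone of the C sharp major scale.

D

The leading tone of C# major is B#.
A diminished third (2 semitones) above B# lands on the letter D, giving D.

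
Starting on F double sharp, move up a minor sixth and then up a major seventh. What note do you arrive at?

C##

A minor sixth up from F## is D# (letter D, 8 semitones up).
A major seventh up from D# is C## (letter C, 11 semitones up).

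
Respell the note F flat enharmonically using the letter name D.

D##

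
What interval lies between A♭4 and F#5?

Counting letters A–B–C–D–E–F gives a sixth.
Ab→F# = 10 semitones, 1 wider than the major sixth (9), so augmented.

augmented sixth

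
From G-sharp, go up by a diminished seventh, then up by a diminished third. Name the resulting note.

Abb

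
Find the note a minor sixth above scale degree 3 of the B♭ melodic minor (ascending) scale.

Bbb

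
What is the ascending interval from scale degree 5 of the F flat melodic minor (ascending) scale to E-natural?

Scale degree 5 of Fb melodic minor (ascending) is Cb.
Cb up to E: letters C→E make it a third; 5 semitones makes it augmented.

augmented third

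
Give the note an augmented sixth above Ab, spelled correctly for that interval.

A sixth above A lands on the letter F.
An augmented sixth spans 10 semitones, so Ab moves to pitch class 6. On the letter F that is F#.

F#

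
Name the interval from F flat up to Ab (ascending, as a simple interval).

major third

Counting letters F–G–A gives a third.
Fb→Ab = 4 semitones, exactly the major third.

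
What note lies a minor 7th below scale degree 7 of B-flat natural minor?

Bb

Scale degree 7 of Bb natural minor is Ab.
A minor seventh (10 semitones) below Ab lands on the letter B, giving Bb.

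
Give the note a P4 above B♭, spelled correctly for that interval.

A fourth above B lands on the letter E.
A perfect fourth spans 5 semitones, so Bb moves to pitch class 3. On the letter E that is Eb.

Eb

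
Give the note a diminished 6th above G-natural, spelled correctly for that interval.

Ebb

A sixth above G lands on the letter E.
A diminished sixth spans 7 semitones, so G moves to pitch class 2. On the letter E that is Ebb.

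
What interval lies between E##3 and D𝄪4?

The letter names run E→D, a span of 6 letter steps, so the interval is some kind of seventh.
E## to D## is 10 semitones. A major seventh is 11, so 10 makes it minor.

minor seventh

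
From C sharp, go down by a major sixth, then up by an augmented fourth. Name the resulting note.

A major sixth down from C# is E (letter E, 9 semitones down).
An augmented fourth up from E is A# (letter A, 6 semitones up).

A#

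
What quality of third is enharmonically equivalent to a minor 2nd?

A minor second spans 1 semitone.
A third spanning 1 semitone is doubly diminished (the major third is 4).

doubly diminished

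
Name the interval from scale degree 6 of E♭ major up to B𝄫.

Scale degree 6 of Eb major is C.
C up to Bbb: letters C→B make it a seventh; 9 semitones makes it diminished.

diminished seventh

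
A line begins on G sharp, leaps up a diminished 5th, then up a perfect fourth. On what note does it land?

A diminished fifth up from G# is D (letter D, 6 semitones up).
A perfect fourth up from D is G (letter G, 5 semitones up).

G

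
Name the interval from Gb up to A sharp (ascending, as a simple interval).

doubly augmented second

Counting letters G–A gives a second.
Gb→A# = 4 semitones, 2 wider than the major second (2), so doubly augmented.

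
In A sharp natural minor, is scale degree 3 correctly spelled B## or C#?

C#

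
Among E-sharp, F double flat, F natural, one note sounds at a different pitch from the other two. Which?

Fbb

In 12-tone equal temperament, enharmonic equivalents share a pitch class. E# is pitch class 5; Fbb is pitch class 3; F is pitch class 5.
E# and F share pitch class 5, while Fbb is pitch class 3.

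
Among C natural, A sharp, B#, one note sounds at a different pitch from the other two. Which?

In 12-tone equal temperament, enharmonic equivalents share a pitch class. C is pitch class 0; A# is pitch class 10; B# is pitch class 0.
C and B# share pitch class 0, while A# is pitch class 10.

A#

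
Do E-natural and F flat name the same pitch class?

E = pitch class 4 and Fb = pitch class 4 — the same pitch class, so they are enharmonic equivalents.

Yes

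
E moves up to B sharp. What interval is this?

augmented fifth

Counting letters E–F–G–A–B gives a fifth.
E→B# = 8 semitones, 1 wider than the perfect fifth (7), so augmented.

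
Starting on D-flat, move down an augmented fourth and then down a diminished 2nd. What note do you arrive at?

An augmented fourth down from Db is Abb (letter A, 6 semitones down).
A diminished second down from Abb is G (letter G, 0 semitones down).

G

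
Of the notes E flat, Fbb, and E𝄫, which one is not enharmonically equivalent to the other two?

Ebb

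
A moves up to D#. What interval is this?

The letter names run A→D, a span of 3 letter steps, so the interval is some kind of fourth.
A to D# is 6 semitones. A perfect fourth is 5, so 6 makes it augmented.

augmented fourth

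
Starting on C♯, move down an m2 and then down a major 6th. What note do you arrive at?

A minor second down from C# is B# (letter B, 1 semitone down).
A major sixth down from B# is D# (letter D, 9 semitones down).

D#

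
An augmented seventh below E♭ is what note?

A seventh below E lands on the letter F.
An augmented seventh spans 12 semitones, so Eb moves to pitch class 3. On the letter F that is Fbb.

Fbb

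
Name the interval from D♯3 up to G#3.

The letter names run D→G, a span of 3 letter steps, so the interval is some kind of fourth.
D# to G# is 5 semitones. A perfect fourth is 5, so 5 makes it perfect.

perfect fourth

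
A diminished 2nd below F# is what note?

E##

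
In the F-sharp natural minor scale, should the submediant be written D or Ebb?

D

Each scale degree takes a distinct letter name. Degree 6 of a scale on F must use the letter D.
D and Ebb are enharmonically the same pitch, but only D uses the letter D, so it is the correct spelling here.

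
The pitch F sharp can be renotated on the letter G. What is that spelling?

Plain G sits 1 semitone above F#, so on the letter G the same pitch needs a flat: Gb.

Gb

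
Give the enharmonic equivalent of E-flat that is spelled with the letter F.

Eb is pitch class 3. The letter F alone is pitch class 5.
To reach pitch class 3 from F requires an offset of -2 semitones, i.e. double flat: Fbb.

Fbb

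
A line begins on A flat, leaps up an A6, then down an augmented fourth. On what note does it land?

An augmented sixth up from Ab is F# (letter F, 10 semitones up).
An augmented fourth down from F# is C (letter C, 6 semitones down).

C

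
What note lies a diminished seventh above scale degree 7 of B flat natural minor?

Gbb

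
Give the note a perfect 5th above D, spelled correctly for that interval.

D up a perfect fifth is A, so the target letter is A.
From D, a perfect fifth is 7 semitones up: A.

A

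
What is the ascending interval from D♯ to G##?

augmented fourth

The letter names run D→G, a span of 3 letter steps, so the interval is some kind of fourth.
D# to G## is 6 semitones. A perfect fourth is 5, so 6 makes it augmented.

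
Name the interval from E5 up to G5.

minor third

Counting letters E–F–G gives a third.
E→G = 3 semitones, 1 narrower than the major third (4), so minor.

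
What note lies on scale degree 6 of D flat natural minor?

Degree 6 takes the letter 5 steps above D, which is B.
In natural minor, degree 6 sits 8 semitones above the tonic. Db + 8 semitones is pitch class 9, spelled on B as Bbb.

Bbb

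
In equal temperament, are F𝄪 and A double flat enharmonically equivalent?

Yes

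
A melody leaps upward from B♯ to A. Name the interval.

Counting letters B–C–D–E–F–G–A gives a seventh.
B#→A = 9 semitones, 2 narrower than the major seventh (11), so diminished.

diminished seventh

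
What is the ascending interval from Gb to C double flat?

diminished fourth

Counting letters G–A–B–C gives a fourth.
Gb→Cbb = 4 semitones, 1 narrower than the perfect fourth (5), so diminished.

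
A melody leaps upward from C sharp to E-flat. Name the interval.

diminished third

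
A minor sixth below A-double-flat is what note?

Cb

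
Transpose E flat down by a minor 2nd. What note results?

D

A second below E lands on the letter D.
A minor second spans 1 semitone, so Eb moves to pitch class 2. On the letter D that is D.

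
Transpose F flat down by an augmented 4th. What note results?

A fourth below F lands on the letter C.
An augmented fourth spans 6 semitones, so Fb moves to pitch class 10. On the letter C that is Cbb.

Cbb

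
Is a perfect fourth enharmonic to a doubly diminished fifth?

Yes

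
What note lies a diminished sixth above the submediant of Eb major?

Abb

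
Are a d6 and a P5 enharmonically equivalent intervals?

Yes

A diminished sixth spans 7 semitones; a perfect fifth spans 7.
They are enharmonically equivalent.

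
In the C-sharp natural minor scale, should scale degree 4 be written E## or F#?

Each scale degree takes a distinct letter name. Degree 4 of a scale on C must use the letter F.
F# and E## are enharmonically the same pitch, but only F# uses the letter F, so it is the correct spelling here.

F#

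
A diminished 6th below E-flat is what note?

G#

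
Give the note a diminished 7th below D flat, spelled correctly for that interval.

D down a major seventh is Eb, so the target letter is E.
From Db, a diminished seventh is 9 semitones down: E.

E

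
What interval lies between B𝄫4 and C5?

Counting letters B–C gives a second.
Bbb→C = 3 semitones, 1 wider than the major second (2), so augmented.

augmented second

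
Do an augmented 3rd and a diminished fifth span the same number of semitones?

An augmented third spans 5 semitones; a diminished fifth spans 6.
The spans differ, so they are not enharmonic equivalents.

No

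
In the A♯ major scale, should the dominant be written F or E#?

Each scale degree takes a distinct letter name. Degree 5 of a scale on A must use the letter E.
E# and F are enharmonically the same pitch, but only E# uses the letter E, so it is the correct spelling here.

E#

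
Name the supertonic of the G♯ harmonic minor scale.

A#

Degree 2 takes the letter 1 step above G, which is A.
In harmonic minor, degree 2 sits 2 semitones above the tonic. G# + 2 semitones is pitch class 10, spelled on A as A#.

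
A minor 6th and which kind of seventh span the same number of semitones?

doubly diminished

A minor sixth spans 8 semitones.
A seventh spanning 8 semitones is doubly diminished (the major seventh is 11).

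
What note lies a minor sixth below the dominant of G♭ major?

The dominant of Gb major is Db.
A minor sixth (8 semitones) below Db lands on the letter F, giving F.

F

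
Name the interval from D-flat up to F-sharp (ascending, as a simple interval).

augmented third

Counting letters D–E–F gives a third.
Db→F# = 5 semitones, 1 wider than the major third (4), so augmented.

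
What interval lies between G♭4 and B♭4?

major third

Counting letters G–A–B gives a third.
Gb→Bb = 4 semitones, exactly the major third.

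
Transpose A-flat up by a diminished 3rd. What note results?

A up a major third is C#, so the target letter is C.
From Ab, a diminished third is 2 semitones up: Cbb.

Cbb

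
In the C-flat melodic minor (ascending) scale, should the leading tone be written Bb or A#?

Each scale degree takes a distinct letter name. Degree 7 of a scale on C must use the letter B.
Bb and A# are enharmonically the same pitch, but only Bb uses the letter B, so it is the correct spelling here.

Bb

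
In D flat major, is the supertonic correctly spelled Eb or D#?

Each scale degree takes a distinct letter name. Degree 2 of a scale on D must use the letter E.
Eb and D# are enharmonically the same pitch, but only Eb uses the letter E, so it is the correct spelling here.

Eb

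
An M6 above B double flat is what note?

Gb

B up a major sixth is G#, so the target letter is G.
From Bbb, a major sixth is 9 semitones up: Gb.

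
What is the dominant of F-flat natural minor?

Cb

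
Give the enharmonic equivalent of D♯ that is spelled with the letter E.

Eb

Plain E sits 1 semitone above D#, so on the letter E the same pitch needs a flat: Eb.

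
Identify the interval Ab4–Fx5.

The letter names run A→F, a span of 5 letter steps, so the interval is some kind of sixth.
Ab to F## is 11 semitones. A major sixth is 9, so 11 makes it doubly augmented.

doubly augmented sixth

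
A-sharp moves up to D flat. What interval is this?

The letter names run A→D, a span of 3 letter steps, so the interval is some kind of fourth.
A# to Db is 3 semitones. A perfect fourth is 5, so 3 makes it doubly diminished.

doubly diminished fourth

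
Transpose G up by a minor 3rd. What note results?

Bb

G up a major third is B, so the target letter is B.
From G, a minor third is 3 semitones up: Bb.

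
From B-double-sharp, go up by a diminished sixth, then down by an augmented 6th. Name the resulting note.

A diminished sixth up from B## is G# (letter G, 7 semitones up).
An augmented sixth down from G# is Bb (letter B, 10 semitones down).

Bb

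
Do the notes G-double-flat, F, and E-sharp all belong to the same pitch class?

Yes

Gbb is pitch class 5; F is pitch class 5; E# is pitch class 5.
All spellings map to pitch class 5, so they are enharmonically equivalent.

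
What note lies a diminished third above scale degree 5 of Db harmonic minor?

Cbb

Scale degree 5 of Db harmonic minor is Ab.
A diminished third (2 semitones) above Ab lands on the letter C, giving Cbb.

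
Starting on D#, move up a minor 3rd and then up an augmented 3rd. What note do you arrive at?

A minor third up from D# is F# (letter F, 3 semitones up).
An augmented third up from F# is A## (letter A, 5 semitones up).

A##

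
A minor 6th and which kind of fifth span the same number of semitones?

augmented

A minor sixth spans 8 semitones.
A fifth spanning 8 semitones is augmented (the perfect fifth is 7).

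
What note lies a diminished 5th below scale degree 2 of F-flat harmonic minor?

C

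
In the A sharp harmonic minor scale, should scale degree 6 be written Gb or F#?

F#

Each scale degree takes a distinct letter name. Degree 6 of a scale on A must use the letter F.
F# and Gb are enharmonically the same pitch, but only F# uses the letter F, so it is the correct spelling here.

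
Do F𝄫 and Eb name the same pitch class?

Fbb is pitch class 3; Eb is pitch class 3.
All spellings map to pitch class 3, so they are enharmonically equivalent.

Yes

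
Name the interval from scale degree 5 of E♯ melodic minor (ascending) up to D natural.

Scale degree 5 of E# melodic minor (ascending) is B#.
B# up to D: letters B→D make it a third; 2 semitones makes it diminished.

diminished third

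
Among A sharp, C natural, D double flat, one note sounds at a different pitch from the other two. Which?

A#

In 12-tone equal temperament, enharmonic equivalents share a pitch class. A# is pitch class 10; C is pitch class 0; Dbb is pitch class 0.
C and Dbb share pitch class 0, while A# is pitch class 10.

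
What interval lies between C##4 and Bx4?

Counting letters C–D–E–F–G–A–B gives a seventh.
C##→B## = 11 semitones, exactly the major seventh.

major seventh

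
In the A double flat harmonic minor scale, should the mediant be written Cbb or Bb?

Each scale degree takes a distinct letter name. Degree 3 of a scale on A must use the letter C.
Cbb and Bb are enharmonically the same pitch, but only Cbb uses the letter C, so it is the correct spelling here.

Cbb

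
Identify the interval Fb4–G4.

augmented second

The letter names run F→G, a span of 1 letter step, so the interval is some kind of second.
Fb to G is 3 semitones. A major second is 2, so 3 makes it augmented.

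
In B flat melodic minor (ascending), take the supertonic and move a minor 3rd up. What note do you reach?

Eb

The supertonic of Bb melodic minor (ascending) is C.
A minor third (3 semitones) above C lands on the letter E, giving Eb.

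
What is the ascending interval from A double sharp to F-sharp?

Counting letters A–B–C–D–E–F gives a sixth.
A##→F# = 7 semitones, 2 narrower than the major sixth (9), so diminished.

diminished sixth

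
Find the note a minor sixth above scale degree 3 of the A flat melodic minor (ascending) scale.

Abb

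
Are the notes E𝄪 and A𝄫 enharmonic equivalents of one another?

No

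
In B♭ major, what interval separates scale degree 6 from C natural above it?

Scale degree 6 of Bb major is G.
G up to C: letters G→C make it a fourth; 5 semitones makes it perfect.

perfect fourth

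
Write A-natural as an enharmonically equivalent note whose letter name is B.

Bbb

Plain B sits 2 semitones above A, so on the letter B the same pitch needs a double flat: Bbb.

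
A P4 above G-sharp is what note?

C#

G up a perfect fourth is C, so the target letter is C.
From G#, a perfect fourth is 5 semitones up: C#.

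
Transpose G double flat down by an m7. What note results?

Abb

A seventh below G lands on the letter A.
A minor seventh spans 10 semitones, so Gbb moves to pitch class 7. On the letter A that is Abb.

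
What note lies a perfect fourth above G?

C

G up a perfect fourth is C, so the target letter is C.
From G, a perfect fourth is 5 semitones up: C.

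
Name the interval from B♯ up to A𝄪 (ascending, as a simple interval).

Counting letters B–C–D–E–F–G–A gives a seventh.
B#→A## = 11 semitones, exactly the major seventh.

major seventh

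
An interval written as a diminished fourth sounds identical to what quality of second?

doubly augmented

A diminished fourth spans 4 semitones.
A second spanning 4 semitones is doubly augmented (the major second is 2).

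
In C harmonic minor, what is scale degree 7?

B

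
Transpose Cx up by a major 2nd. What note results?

D##

C up a major second is D, so the target letter is D.
From C##, a major second is 2 semitones up: D##.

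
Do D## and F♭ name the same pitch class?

Yes

D## is pitch class 4; Fb is pitch class 4.
All spellings map to pitch class 4, so they are enharmonically equivalent.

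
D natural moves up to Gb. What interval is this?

diminished fourth

Counting letters D–E–F–G gives a fourth.
D→Gb = 4 semitones, 1 narrower than the perfect fourth (5), so diminished.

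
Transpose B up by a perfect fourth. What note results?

E

A fourth above B lands on the letter E.
A perfect fourth spans 5 semitones, so B moves to pitch class 4. On the letter E that is E.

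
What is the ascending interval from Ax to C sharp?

diminished third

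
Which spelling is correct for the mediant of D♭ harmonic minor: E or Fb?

Fb

Each scale degree takes a distinct letter name. Degree 3 of a scale on D must use the letter F.
Fb and E are enharmonically the same pitch, but only Fb uses the letter F, so it is the correct spelling here.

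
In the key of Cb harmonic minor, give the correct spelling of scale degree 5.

Gb

The Cb harmonic minor scale runs Cb Db Ebb Fb Gb Abb Bb.
Degree 5 is Gb.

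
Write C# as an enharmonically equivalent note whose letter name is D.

Db

C# is pitch class 1. The letter D alone is pitch class 2.
To reach pitch class 1 from D requires an offset of -1 semitone, i.e. flat: Db.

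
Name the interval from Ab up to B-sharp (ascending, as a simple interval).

doubly augmented second

The letter names run A→B, a span of 1 letter step, so the interval is some kind of second.
Ab to B# is 4 semitones. A major second is 2, so 4 makes it doubly augmented.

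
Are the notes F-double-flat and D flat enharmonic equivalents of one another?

No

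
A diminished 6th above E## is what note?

C#

E up a major sixth is C#, so the target letter is C.
From E##, a diminished sixth is 7 semitones up: C#.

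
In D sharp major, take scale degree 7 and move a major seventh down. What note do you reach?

D#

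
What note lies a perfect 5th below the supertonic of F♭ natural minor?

Cb

The supertonic of Fb natural minor is Gb.
A perfect fifth (7 semitones) below Gb lands on the letter C, giving Cb.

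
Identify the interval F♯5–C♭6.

doubly diminished fifth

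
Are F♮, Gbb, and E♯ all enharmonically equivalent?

F is pitch class 5; Gbb is pitch class 5; E# is pitch class 5.
All spellings map to pitch class 5, so they are enharmonically equivalent.

Yes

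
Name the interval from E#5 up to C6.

Counting letters E–F–G–A–B–C gives a sixth.
E#→C = 7 semitones, 2 narrower than the major sixth (9), so diminished.

diminished sixth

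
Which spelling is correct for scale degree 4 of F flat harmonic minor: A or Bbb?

Bbb

Each scale degree takes a distinct letter name. Degree 4 of a scale on F must use the letter B.
Bbb and A are enharmonically the same pitch, but only Bbb uses the letter B, so it is the correct spelling here.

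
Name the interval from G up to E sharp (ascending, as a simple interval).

The letter names run G→E, a span of 5 letter steps, so the interval is some kind of sixth.
G to E# is 10 semitones. A major sixth is 9, so 10 makes it augmented.

augmented sixth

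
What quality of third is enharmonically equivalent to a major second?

A major second spans 2 semitones.
A third spanning 2 semitones is diminished (the major third is 4).

diminished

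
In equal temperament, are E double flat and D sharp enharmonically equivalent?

Ebb is pitch class 2; D# is pitch class 3.
The pitch classes differ (2 vs. 3), so they are not enharmonic equivalents.

No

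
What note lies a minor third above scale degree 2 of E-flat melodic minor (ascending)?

Ab

Scale degree 2 of Eb melodic minor (ascending) is F.
A minor third (3 semitones) above F lands on the letter A, giving Ab.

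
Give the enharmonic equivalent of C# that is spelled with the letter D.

Plain D sits 1 semitone above C#, so on the letter D the same pitch needs a flat: Db.

Db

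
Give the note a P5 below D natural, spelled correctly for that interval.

A fifth below D lands on the letter G.
A perfect fifth spans 7 semitones, so D moves to pitch class 7. On the letter G that is G.

G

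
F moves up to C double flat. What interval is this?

doubly diminished fifth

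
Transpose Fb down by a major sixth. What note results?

Abb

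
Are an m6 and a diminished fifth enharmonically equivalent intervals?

A minor sixth spans 8 semitones; a diminished fifth spans 6.
The spans differ, so they are not enharmonic equivalents.

No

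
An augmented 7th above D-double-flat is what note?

C

D up a major seventh is C#, so the target letter is C.
From Dbb, an augmented seventh is 12 semitones up: C.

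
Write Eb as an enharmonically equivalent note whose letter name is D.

Plain D sits 1 semitone below Eb, so on the letter D the same pitch needs a sharp: D#.

D#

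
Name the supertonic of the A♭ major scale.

The Ab major scale runs Ab Bb C Db Eb F G.
Degree 2 is Bb.

Bb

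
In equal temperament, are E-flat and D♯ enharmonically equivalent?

Eb = pitch class 3 and D# = pitch class 3 — the same pitch class, so they are enharmonic equivalents.

Yes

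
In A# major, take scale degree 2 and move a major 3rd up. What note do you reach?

Scale degree 2 of A# major is B#.
A major third (4 semitones) above B# lands on the letter D, giving D##.

D##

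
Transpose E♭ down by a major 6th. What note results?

A sixth below E lands on the letter G.
A major sixth spans 9 semitones, so Eb moves to pitch class 6. On the letter G that is Gb.

Gb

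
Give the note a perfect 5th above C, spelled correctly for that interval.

C up a perfect fifth is G, so the target letter is G.
From C, a perfect fifth is 7 semitones up: G.

G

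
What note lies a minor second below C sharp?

A second below C lands on the letter B.
A minor second spans 1 semitone, so C# moves to pitch class 0. On the letter B that is B#.

B#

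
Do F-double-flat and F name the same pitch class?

No

Two spellings are enharmonically equivalent only if they share a pitch class.
Here Fbb → 3, F → 5; 3 ≠ 5, so they are not.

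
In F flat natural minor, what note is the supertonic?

Degree 2 takes the letter 1 step above F, which is G.
In natural minor, degree 2 sits 2 semitones above the tonic. Fb + 2 semitones is pitch class 6, spelled on G as Gb.

Gb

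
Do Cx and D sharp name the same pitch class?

No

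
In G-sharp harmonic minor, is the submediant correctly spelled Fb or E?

Each scale degree takes a distinct letter name. Degree 6 of a scale on G must use the letter E.
E and Fb are enharmonically the same pitch, but only E uses the letter E, so it is the correct spelling here.

E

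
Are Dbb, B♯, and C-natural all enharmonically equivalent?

Yes

Dbb is pitch class 0; B# is pitch class 0; C is pitch class 0.
All spellings map to pitch class 0, so they are enharmonically equivalent.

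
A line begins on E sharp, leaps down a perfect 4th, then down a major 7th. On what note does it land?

C#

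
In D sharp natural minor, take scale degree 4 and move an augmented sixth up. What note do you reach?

E##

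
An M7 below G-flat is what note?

Abb

G down a major seventh is Ab, so the target letter is A.
From Gb, a major seventh is 11 semitones down: Abb.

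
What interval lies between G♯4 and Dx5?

augmented fifth

Counting letters G–A–B–C–D gives a fifth.
G#→D## = 8 semitones, 1 wider than the perfect fifth (7), so augmented.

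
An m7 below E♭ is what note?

F

E down a major seventh is F, so the target letter is F.
From Eb, a minor seventh is 10 semitones down: F.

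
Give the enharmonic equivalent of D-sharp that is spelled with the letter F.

Fbb

D# is pitch class 3. The letter F alone is pitch class 5.
To reach pitch class 3 from F requires an offset of -2 semitones, i.e. double flat: Fbb.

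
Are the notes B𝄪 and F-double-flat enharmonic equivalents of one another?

No

Two spellings are enharmonically equivalent only if they share a pitch class.
Here B## → 1, Fbb → 3; 1 ≠ 3, so they are not.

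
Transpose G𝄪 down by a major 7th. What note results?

A#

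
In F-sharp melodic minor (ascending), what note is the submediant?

D#

The F# melodic minor (ascending) scale runs F# G# A B C# D# E#.
Degree 6 is D#.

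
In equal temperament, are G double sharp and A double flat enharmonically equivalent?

Two spellings are enharmonically equivalent only if they share a pitch class.
Here G## → 9, Abb → 7; 7 ≠ 9, so they are not.

No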